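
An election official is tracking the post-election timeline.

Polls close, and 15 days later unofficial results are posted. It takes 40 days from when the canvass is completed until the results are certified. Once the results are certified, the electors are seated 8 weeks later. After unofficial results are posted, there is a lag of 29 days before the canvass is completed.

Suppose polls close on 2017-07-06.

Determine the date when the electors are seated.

2017-11-23

Polls close: Jul 6, 2017.
Unofficial results are posted: Jul 6, 2017 + 15 days = Jul 21, 2017.
The canvass is completed: Jul 21, 2017 + 29 days = Aug 19, 2017.
The results are certified: Aug 19, 2017 + 40 days = Sep 28, 2017.
The electors are seated: Sep 28, 2017 + 8 weeks = Nov 23, 2017.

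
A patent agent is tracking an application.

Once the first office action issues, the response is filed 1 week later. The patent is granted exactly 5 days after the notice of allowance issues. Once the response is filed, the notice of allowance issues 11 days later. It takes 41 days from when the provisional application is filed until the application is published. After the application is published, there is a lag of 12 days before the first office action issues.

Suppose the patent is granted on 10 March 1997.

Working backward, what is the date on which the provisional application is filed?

The patent is granted: Mar 10, 1997.
The notice of allowance issues: Mar 10, 1997 − 5 days = Mar 5, 1997.
The response is filed: Mar 5, 1997 − 11 days = Feb 22, 1997.
The first office action issues: Feb 22, 1997 − 1 week = Feb 15, 1997.
The application is published: Feb 15, 1997 − 12 days = Feb 3, 1997.
The provisional application is filed: Feb 3, 1997 − 41 days = Dec 24, 1996.

24 December 1996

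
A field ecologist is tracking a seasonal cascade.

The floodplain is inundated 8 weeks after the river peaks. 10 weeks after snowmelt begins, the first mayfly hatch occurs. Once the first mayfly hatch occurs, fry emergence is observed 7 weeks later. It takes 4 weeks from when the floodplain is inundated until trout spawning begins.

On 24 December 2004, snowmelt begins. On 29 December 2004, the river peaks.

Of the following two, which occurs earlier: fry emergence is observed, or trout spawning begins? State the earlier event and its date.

Trout spawning begins — 23 March 2005

Snowmelt begins: Dec 24, 2004.
The first mayfly hatch occurs: Dec 24, 2004 + 10 weeks = Mar 4, 2005.
Fry emergence is observed: Mar 4, 2005 + 7 weeks = Apr 22, 2005.
The river peaks: Dec 29, 2004.
The floodplain is inundated: Dec 29, 2004 + 8 weeks = Feb 23, 2005.
Trout spawning begins: Feb 23, 2005 + 4 weeks = Mar 23, 2005.
Comparing: fry emergence is observed on Apr 22, 2005 vs trout spawning begins on Mar 23, 2005. Earlier: trout spawning begins.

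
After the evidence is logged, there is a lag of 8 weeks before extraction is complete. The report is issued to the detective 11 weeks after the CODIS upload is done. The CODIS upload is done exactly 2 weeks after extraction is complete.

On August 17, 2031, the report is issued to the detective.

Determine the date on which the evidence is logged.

The report is issued to the detective: Aug 17, 2031.
The CODIS upload is done: Aug 17, 2031 − 11 weeks = Jun 1, 2031.
Extraction is complete: Jun 1, 2031 − 2 weeks = May 18, 2031.
The evidence is logged: May 18, 2031 − 8 weeks = Mar 23, 2031.

March 23, 2031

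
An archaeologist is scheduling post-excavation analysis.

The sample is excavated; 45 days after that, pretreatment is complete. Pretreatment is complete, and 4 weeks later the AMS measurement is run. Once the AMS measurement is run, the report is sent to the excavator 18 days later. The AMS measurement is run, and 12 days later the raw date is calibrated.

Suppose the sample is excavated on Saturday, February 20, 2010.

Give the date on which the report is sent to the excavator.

Saturday, May 22, 2010

The sample is excavated: Feb 20, 2010.
Pretreatment is complete: Feb 20, 2010 + 45 days = Apr 6, 2010.
The AMS measurement is run: Apr 6, 2010 + 4 weeks = May 4, 2010.
The report is sent to the excavator: May 4, 2010 + 18 days = May 22, 2010.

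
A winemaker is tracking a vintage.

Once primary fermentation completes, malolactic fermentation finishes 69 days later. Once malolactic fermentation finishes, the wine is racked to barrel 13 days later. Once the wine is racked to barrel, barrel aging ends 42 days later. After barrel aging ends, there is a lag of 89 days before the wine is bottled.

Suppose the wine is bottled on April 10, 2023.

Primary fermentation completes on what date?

The wine is bottled: Apr 10, 2023.
Barrel aging ends: Apr 10, 2023 − 89 days = Jan 11, 2023.
The wine is racked to barrel: Jan 11, 2023 − 42 days = Nov 30, 2022.
Malolactic fermentation finishes: Nov 30, 2022 − 13 days = Nov 17, 2022.
Primary fermentation completes: Nov 17, 2022 − 69 days = Sep 9, 2022.

September 9, 2022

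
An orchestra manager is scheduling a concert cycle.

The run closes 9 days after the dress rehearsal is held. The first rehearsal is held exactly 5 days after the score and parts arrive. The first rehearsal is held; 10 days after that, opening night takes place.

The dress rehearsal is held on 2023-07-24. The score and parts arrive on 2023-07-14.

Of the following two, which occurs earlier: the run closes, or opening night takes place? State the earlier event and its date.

Opening night takes place — 2023-07-29

The dress rehearsal is held: Jul 24, 2023.
The run closes: Jul 24, 2023 + 9 days = Aug 2, 2023.
The score and parts arrive: Jul 14, 2023.
The first rehearsal is held: Jul 14, 2023 + 5 days = Jul 19, 2023.
Opening night takes place: Jul 19, 2023 + 10 days = Jul 29, 2023.
Comparing: the run closes on Aug 2, 2023 vs opening night takes place on Jul 29, 2023. Earlier: opening night takes place.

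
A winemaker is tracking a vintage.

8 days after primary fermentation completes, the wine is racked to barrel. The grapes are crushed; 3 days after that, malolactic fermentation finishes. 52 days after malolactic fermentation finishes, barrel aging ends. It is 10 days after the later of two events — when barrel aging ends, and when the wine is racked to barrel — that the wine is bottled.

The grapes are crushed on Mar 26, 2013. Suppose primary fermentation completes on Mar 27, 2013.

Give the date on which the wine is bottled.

May 30, 2013

The grapes are crushed: Mar 26, 2013.
Malolactic fermentation finishes: Mar 26, 2013 + 3 days = Mar 29, 2013.
Barrel aging ends: Mar 29, 2013 + 52 days = May 20, 2013.
Primary fermentation completes: Mar 27, 2013.
The wine is racked to barrel: Mar 27, 2013 + 8 days = Apr 4, 2013.
Both prerequisites met — barrel aging ends (May 20, 2013), the wine is racked to barrel (Apr 4, 2013); the later is May 20, 2013.
The wine is bottled: May 20, 2013 + 10 days = May 30, 2013.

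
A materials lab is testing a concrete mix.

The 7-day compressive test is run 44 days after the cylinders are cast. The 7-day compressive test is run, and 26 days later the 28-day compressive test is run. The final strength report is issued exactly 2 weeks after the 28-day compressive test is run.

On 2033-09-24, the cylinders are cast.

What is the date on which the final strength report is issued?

The cylinders are cast: Sep 24, 2033.
The 7-day compressive test is run: Sep 24, 2033 + 44 days = Nov 7, 2033.
The 28-day compressive test is run: Nov 7, 2033 + 26 days = Dec 3, 2033.
The final strength report is issued: Dec 3, 2033 + 2 weeks = Dec 17, 2033.

2033-12-17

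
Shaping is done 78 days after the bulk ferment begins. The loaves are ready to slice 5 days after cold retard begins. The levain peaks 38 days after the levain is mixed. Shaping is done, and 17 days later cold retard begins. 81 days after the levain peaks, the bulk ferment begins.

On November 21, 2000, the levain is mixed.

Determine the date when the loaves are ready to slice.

The levain is mixed: Nov 21, 2000.
The levain peaks: Nov 21, 2000 + 38 days = Dec 29, 2000.
The bulk ferment begins: Dec 29, 2000 + 81 days = Mar 20, 2001.
Shaping is done: Mar 20, 2001 + 78 days = Jun 6, 2001.
Cold retard begins: Jun 6, 2001 + 17 days = Jun 23, 2001.
The loaves are ready to slice: Jun 23, 2001 + 5 days = Jun 28, 2001.

June 28, 2001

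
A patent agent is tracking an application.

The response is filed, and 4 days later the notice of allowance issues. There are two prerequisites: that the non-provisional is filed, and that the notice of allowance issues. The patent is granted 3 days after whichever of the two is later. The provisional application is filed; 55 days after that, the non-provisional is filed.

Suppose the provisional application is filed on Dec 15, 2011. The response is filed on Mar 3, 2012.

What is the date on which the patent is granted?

Mar 10, 2012

The provisional application is filed: Dec 15, 2011.
The non-provisional is filed: Dec 15, 2011 + 55 days = Feb 8, 2012.
The response is filed: Mar 3, 2012.
The notice of allowance issues: Mar 3, 2012 + 4 days = Mar 7, 2012.
Both prerequisites met — the non-provisional is filed (Feb 8, 2012), the notice of allowance issues (Mar 7, 2012); the later is Mar 7, 2012.
The patent is granted: Mar 7, 2012 + 3 days = Mar 10, 2012.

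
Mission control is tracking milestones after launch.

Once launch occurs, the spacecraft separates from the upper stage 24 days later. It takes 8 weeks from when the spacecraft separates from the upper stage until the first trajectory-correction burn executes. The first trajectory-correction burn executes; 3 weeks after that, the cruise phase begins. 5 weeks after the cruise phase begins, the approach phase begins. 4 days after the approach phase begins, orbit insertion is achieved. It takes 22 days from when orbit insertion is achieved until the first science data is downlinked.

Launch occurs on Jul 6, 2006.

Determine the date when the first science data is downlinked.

Dec 15, 2006

Launch occurs: Jul 6, 2006.
The spacecraft separates from the upper stage: Jul 6, 2006 + 24 days = Jul 30, 2006.
The first trajectory-correction burn executes: Jul 30, 2006 + 8 weeks = Sep 24, 2006.
The cruise phase begins: Sep 24, 2006 + 3 weeks = Oct 15, 2006.
The approach phase begins: Oct 15, 2006 + 5 weeks = Nov 19, 2006.
Orbit insertion is achieved: Nov 19, 2006 + 4 days = Nov 23, 2006.
The first science data is downlinked: Nov 23, 2006 + 22 days = Dec 15, 2006.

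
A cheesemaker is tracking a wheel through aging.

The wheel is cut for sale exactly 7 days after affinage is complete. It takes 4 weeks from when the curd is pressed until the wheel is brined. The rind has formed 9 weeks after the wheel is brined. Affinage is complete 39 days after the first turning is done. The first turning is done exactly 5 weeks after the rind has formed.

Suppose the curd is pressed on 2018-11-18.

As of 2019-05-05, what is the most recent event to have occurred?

Affinage is complete

The curd is pressed: Nov 18, 2018.
The wheel is brined: Nov 18, 2018 + 4 weeks = Dec 16, 2018.
The rind has formed: Dec 16, 2018 + 9 weeks = Feb 17, 2019.
The first turning is done: Feb 17, 2019 + 5 weeks = Mar 24, 2019.
Affinage is complete: Mar 24, 2019 + 39 days = May 2, 2019.
The wheel is cut for sale: May 2, 2019 + 7 days = May 9, 2019.
May 5, 2019 falls between when affinage is complete (May 2, 2019) and when the wheel is cut for sale (May 9, 2019).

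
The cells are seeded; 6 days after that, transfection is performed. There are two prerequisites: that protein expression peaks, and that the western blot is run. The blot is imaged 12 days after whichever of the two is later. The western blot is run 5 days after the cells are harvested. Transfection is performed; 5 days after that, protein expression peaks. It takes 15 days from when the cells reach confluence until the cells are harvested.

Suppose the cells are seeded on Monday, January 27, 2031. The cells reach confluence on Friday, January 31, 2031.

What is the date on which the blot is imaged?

Tuesday, March 4, 2031

The cells are seeded: Jan 27, 2031.
Transfection is performed: Jan 27, 2031 + 6 days = Feb 2, 2031.
Protein expression peaks: Feb 2, 2031 + 5 days = Feb 7, 2031.
The cells reach confluence: Jan 31, 2031.
The cells are harvested: Jan 31, 2031 + 15 days = Feb 15, 2031.
The western blot is run: Feb 15, 2031 + 5 days = Feb 20, 2031.
Both prerequisites met — protein expression peaks (Feb 7, 2031), the western blot is run (Feb 20, 2031); the later is Feb 20, 2031.
The blot is imaged: Feb 20, 2031 + 12 days = Mar 4, 2031.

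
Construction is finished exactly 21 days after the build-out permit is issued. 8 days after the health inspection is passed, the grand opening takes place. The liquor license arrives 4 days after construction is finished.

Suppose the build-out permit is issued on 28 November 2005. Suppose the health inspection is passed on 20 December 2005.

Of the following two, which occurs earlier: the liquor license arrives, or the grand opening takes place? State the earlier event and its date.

The build-out permit is issued: Nov 28, 2005.
Construction is finished: Nov 28, 2005 + 21 days = Dec 19, 2005.
The liquor license arrives: Dec 19, 2005 + 4 days = Dec 23, 2005.
The health inspection is passed: Dec 20, 2005.
The grand opening takes place: Dec 20, 2005 + 8 days = Dec 28, 2005.
Comparing: the liquor license arrives on Dec 23, 2005 vs the grand opening takes place on Dec 28, 2005. Earlier: the liquor license arrives.

The liquor license arrives — 23 December 2005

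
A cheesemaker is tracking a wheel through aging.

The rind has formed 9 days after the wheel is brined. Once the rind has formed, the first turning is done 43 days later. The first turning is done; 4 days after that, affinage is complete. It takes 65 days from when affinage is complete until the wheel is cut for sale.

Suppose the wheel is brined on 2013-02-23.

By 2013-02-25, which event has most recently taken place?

The wheel is brined

The wheel is brined: Feb 23, 2013.
The rind has formed: Feb 23, 2013 + 9 days = Mar 4, 2013.
The first turning is done: Mar 4, 2013 + 43 days = Apr 16, 2013.
Affinage is complete: Apr 16, 2013 + 4 days = Apr 20, 2013.
The wheel is cut for sale: Apr 20, 2013 + 65 days = Jun 24, 2013.
Feb 25, 2013 falls between when the wheel is brined (Feb 23, 2013) and when the rind has formed (Mar 4, 2013).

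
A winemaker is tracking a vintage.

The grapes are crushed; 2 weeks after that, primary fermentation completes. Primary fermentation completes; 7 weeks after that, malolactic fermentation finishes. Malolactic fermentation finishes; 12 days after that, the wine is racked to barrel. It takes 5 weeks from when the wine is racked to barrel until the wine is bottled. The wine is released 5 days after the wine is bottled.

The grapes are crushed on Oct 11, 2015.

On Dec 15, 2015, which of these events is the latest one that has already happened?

The grapes are crushed: Oct 11, 2015.
Primary fermentation completes: Oct 11, 2015 + 2 weeks = Oct 25, 2015.
Malolactic fermentation finishes: Oct 25, 2015 + 7 weeks = Dec 13, 2015.
The wine is racked to barrel: Dec 13, 2015 + 12 days = Dec 25, 2015.
The wine is bottled: Dec 25, 2015 + 5 weeks = Jan 29, 2016.
The wine is released: Jan 29, 2016 + 5 days = Feb 3, 2016.
Dec 15, 2015 falls between when malolactic fermentation finishes (Dec 13, 2015) and when the wine is racked to barrel (Dec 25, 2015).

Malolactic fermentation finishes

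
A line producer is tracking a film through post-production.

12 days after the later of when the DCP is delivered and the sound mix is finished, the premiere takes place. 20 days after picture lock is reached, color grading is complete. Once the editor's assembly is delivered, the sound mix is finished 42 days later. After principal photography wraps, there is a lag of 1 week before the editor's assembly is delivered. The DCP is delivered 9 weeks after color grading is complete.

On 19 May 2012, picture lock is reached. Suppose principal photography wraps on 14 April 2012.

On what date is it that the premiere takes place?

Picture lock is reached: May 19, 2012.
Color grading is complete: May 19, 2012 + 20 days = Jun 8, 2012.
The DCP is delivered: Jun 8, 2012 + 9 weeks = Aug 10, 2012.
Principal photography wraps: Apr 14, 2012.
The editor's assembly is delivered: Apr 14, 2012 + 1 week = Apr 21, 2012.
The sound mix is finished: Apr 21, 2012 + 42 days = Jun 2, 2012.
Both prerequisites met — the DCP is delivered (Aug 10, 2012), the sound mix is finished (Jun 2, 2012); the later is Aug 10, 2012.
The premiere takes place: Aug 10, 2012 + 12 days = Aug 22, 2012.

22 August 2012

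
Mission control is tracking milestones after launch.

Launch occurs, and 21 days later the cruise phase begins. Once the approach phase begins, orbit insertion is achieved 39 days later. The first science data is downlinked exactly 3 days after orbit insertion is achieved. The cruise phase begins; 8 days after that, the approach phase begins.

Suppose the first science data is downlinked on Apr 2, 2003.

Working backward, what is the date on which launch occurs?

The first science data is downlinked: Apr 2, 2003.
Orbit insertion is achieved: Apr 2, 2003 − 3 days = Mar 30, 2003.
The approach phase begins: Mar 30, 2003 − 39 days = Feb 19, 2003.
The cruise phase begins: Feb 19, 2003 − 8 days = Feb 11, 2003.
Launch occurs: Feb 11, 2003 − 21 days = Jan 21, 2003.

Jan 21, 2003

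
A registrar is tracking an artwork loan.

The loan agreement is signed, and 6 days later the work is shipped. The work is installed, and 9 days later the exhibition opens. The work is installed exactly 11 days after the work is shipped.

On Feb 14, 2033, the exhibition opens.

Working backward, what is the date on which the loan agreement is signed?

Jan 19, 2033

The exhibition opens: Feb 14, 2033.
The work is installed: Feb 14, 2033 − 9 days = Feb 5, 2033.
The work is shipped: Feb 5, 2033 − 11 days = Jan 25, 2033.
The loan agreement is signed: Jan 25, 2033 − 6 days = Jan 19, 2033.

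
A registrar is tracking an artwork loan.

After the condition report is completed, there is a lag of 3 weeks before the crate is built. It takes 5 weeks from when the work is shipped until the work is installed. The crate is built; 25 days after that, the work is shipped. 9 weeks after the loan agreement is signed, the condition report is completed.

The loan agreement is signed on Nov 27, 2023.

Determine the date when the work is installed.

The loan agreement is signed: Nov 27, 2023.
The condition report is completed: Nov 27, 2023 + 9 weeks = Jan 29, 2024.
The crate is built: Jan 29, 2024 + 3 weeks = Feb 19, 2024.
The work is shipped: Feb 19, 2024 + 25 days = Mar 15, 2024.
The work is installed: Mar 15, 2024 + 5 weeks = Apr 19, 2024.

Apr 19, 2024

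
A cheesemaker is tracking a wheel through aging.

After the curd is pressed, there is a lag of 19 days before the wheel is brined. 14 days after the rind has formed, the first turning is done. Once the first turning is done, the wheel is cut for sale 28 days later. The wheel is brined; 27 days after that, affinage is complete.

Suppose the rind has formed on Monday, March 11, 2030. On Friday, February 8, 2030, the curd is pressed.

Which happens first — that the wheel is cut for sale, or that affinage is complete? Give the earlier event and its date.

The rind has formed: Mar 11, 2030.
The first turning is done: Mar 11, 2030 + 14 days = Mar 25, 2030.
The wheel is cut for sale: Mar 25, 2030 + 28 days = Apr 22, 2030.
The curd is pressed: Feb 8, 2030.
The wheel is brined: Feb 8, 2030 + 19 days = Feb 27, 2030.
Affinage is complete: Feb 27, 2030 + 27 days = Mar 26, 2030.
Comparing: the wheel is cut for sale on Apr 22, 2030 vs affinage is complete on Mar 26, 2030. Earlier: affinage is complete.

Affinage is complete — Tuesday, March 26, 2030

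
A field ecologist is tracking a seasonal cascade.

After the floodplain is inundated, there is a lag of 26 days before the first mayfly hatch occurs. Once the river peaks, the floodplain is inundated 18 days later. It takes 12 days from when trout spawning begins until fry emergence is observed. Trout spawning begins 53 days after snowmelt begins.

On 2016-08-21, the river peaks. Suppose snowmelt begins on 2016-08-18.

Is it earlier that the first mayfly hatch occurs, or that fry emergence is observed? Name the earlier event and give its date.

The first mayfly hatch occurs — 2016-10-04

The river peaks: Aug 21, 2016.
The floodplain is inundated: Aug 21, 2016 + 18 days = Sep 8, 2016.
The first mayfly hatch occurs: Sep 8, 2016 + 26 days = Oct 4, 2016.
Snowmelt begins: Aug 18, 2016.
Trout spawning begins: Aug 18, 2016 + 53 days = Oct 10, 2016.
Fry emergence is observed: Oct 10, 2016 + 12 days = Oct 22, 2016.
Comparing: the first mayfly hatch occurs on Oct 4, 2016 vs fry emergence is observed on Oct 22, 2016. Earlier: the first mayfly hatch occurs.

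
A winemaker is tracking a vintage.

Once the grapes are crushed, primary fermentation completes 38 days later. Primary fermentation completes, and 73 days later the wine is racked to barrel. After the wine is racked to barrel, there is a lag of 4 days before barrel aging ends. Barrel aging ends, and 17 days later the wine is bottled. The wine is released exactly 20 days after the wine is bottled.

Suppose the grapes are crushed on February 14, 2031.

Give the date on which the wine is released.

July 16, 2031

The grapes are crushed: Feb 14, 2031.
Primary fermentation completes: Feb 14, 2031 + 38 days = Mar 24, 2031.
The wine is racked to barrel: Mar 24, 2031 + 73 days = Jun 5, 2031.
Barrel aging ends: Jun 5, 2031 + 4 days = Jun 9, 2031.
The wine is bottled: Jun 9, 2031 + 17 days = Jun 26, 2031.
The wine is released: Jun 26, 2031 + 20 days = Jul 16, 2031.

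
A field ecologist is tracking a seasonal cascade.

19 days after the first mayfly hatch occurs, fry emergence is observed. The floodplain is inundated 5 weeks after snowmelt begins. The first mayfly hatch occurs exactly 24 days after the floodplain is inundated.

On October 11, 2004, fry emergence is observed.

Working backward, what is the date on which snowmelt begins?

July 25, 2004

Fry emergence is observed: Oct 11, 2004.
The first mayfly hatch occurs: Oct 11, 2004 − 19 days = Sep 22, 2004.
The floodplain is inundated: Sep 22, 2004 − 24 days = Aug 29, 2004.
Snowmelt begins: Aug 29, 2004 − 5 weeks = Jul 25, 2004.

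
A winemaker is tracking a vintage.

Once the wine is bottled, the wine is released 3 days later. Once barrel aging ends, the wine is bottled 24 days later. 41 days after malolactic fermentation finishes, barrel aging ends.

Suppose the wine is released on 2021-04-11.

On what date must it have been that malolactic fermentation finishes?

The wine is released: Apr 11, 2021.
The wine is bottled: Apr 11, 2021 − 3 days = Apr 8, 2021.
Barrel aging ends: Apr 8, 2021 − 24 days = Mar 15, 2021.
Malolactic fermentation finishes: Mar 15, 2021 − 41 days = Feb 2, 2021.

2021-02-02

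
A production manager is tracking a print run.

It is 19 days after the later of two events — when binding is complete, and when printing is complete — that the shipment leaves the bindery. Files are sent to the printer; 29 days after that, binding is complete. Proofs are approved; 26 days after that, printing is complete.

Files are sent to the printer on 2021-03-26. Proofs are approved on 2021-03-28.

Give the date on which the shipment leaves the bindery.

2021-05-13

Files are sent to the printer: Mar 26, 2021.
Binding is complete: Mar 26, 2021 + 29 days = Apr 24, 2021.
Proofs are approved: Mar 28, 2021.
Printing is complete: Mar 28, 2021 + 26 days = Apr 23, 2021.
Both prerequisites met — binding is complete (Apr 24, 2021), printing is complete (Apr 23, 2021); the later is Apr 24, 2021.
The shipment leaves the bindery: Apr 24, 2021 + 19 days = May 13, 2021.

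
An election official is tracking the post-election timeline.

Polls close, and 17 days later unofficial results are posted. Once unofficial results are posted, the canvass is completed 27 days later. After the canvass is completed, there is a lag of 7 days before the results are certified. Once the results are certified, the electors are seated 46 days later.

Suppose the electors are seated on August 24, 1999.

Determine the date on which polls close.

The electors are seated: Aug 24, 1999.
The results are certified: Aug 24, 1999 − 46 days = Jul 9, 1999.
The canvass is completed: Jul 9, 1999 − 7 days = Jul 2, 1999.
Unofficial results are posted: Jul 2, 1999 − 27 days = Jun 5, 1999.
Polls close: Jun 5, 1999 − 17 days = May 19, 1999.

May 19, 1999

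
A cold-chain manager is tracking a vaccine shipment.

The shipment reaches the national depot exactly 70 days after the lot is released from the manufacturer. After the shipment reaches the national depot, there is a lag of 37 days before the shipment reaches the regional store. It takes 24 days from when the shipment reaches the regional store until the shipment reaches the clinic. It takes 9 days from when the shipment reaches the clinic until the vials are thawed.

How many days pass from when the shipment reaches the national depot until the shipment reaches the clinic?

61 days

Causal path: the shipment reaches the national depot → the shipment reaches the regional store → the shipment reaches the clinic.
Total delay along the path: 37 + 24 = 61 days.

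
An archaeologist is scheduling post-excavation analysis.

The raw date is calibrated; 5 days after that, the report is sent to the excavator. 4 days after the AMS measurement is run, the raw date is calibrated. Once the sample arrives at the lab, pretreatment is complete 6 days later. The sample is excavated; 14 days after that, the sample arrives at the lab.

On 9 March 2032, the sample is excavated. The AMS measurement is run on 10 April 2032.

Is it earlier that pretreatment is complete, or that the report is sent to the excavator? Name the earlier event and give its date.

The sample is excavated: Mar 9, 2032.
The sample arrives at the lab: Mar 9, 2032 + 14 days = Mar 23, 2032.
Pretreatment is complete: Mar 23, 2032 + 6 days = Mar 29, 2032.
The AMS measurement is run: Apr 10, 2032.
The raw date is calibrated: Apr 10, 2032 + 4 days = Apr 14, 2032.
The report is sent to the excavator: Apr 14, 2032 + 5 days = Apr 19, 2032.
Comparing: pretreatment is complete on Mar 29, 2032 vs the report is sent to the excavator on Apr 19, 2032. Earlier: pretreatment is complete.

Pretreatment is complete — 29 March 2032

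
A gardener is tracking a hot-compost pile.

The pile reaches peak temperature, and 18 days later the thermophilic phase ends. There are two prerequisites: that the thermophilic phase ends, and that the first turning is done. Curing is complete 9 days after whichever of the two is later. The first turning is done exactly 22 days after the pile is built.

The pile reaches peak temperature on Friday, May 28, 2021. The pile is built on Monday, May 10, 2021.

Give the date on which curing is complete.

The pile reaches peak temperature: May 28, 2021.
The thermophilic phase ends: May 28, 2021 + 18 days = Jun 15, 2021.
The pile is built: May 10, 2021.
The first turning is done: May 10, 2021 + 22 days = Jun 1, 2021.
Both prerequisites met — the thermophilic phase ends (Jun 15, 2021), the first turning is done (Jun 1, 2021); the later is Jun 15, 2021.
Curing is complete: Jun 15, 2021 + 9 days = Jun 24, 2021.

Thursday, June 24, 2021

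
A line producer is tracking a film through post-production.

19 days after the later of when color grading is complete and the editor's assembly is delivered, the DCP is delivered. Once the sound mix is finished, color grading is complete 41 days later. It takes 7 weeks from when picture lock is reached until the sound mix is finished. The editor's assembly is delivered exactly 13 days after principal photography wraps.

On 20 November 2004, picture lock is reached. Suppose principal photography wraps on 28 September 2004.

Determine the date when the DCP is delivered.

9 March 2005

Picture lock is reached: Nov 20, 2004.
The sound mix is finished: Nov 20, 2004 + 7 weeks = Jan 8, 2005.
Color grading is complete: Jan 8, 2005 + 41 days = Feb 18, 2005.
Principal photography wraps: Sep 28, 2004.
The editor's assembly is delivered: Sep 28, 2004 + 13 days = Oct 11, 2004.
Both prerequisites met — color grading is complete (Feb 18, 2005), the editor's assembly is delivered (Oct 11, 2004); the later is Feb 18, 2005.
The DCP is delivered: Feb 18, 2005 + 19 days = Mar 9, 2005.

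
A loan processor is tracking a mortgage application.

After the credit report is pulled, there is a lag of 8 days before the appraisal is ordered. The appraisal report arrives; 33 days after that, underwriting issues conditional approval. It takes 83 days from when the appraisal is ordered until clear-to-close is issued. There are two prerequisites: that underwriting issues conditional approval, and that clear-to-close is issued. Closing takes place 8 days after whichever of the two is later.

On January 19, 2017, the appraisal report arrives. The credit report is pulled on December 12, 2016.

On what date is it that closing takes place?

March 21, 2017

The appraisal report arrives: Jan 19, 2017.
Underwriting issues conditional approval: Jan 19, 2017 + 33 days = Feb 21, 2017.
The credit report is pulled: Dec 12, 2016.
The appraisal is ordered: Dec 12, 2016 + 8 days = Dec 20, 2016.
Clear-to-close is issued: Dec 20, 2016 + 83 days = Mar 13, 2017.
Both prerequisites met — underwriting issues conditional approval (Feb 21, 2017), clear-to-close is issued (Mar 13, 2017); the later is Mar 13, 2017.
Closing takes place: Mar 13, 2017 + 8 days = Mar 21, 2017.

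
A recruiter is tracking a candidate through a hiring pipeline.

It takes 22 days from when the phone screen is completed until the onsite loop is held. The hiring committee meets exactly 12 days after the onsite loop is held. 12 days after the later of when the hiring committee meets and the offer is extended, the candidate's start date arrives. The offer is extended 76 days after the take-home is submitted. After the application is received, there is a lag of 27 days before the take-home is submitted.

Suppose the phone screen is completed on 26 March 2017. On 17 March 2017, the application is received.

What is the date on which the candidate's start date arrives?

10 July 2017

The phone screen is completed: Mar 26, 2017.
The onsite loop is held: Mar 26, 2017 + 22 days = Apr 17, 2017.
The hiring committee meets: Apr 17, 2017 + 12 days = Apr 29, 2017.
The application is received: Mar 17, 2017.
The take-home is submitted: Mar 17, 2017 + 27 days = Apr 13, 2017.
The offer is extended: Apr 13, 2017 + 76 days = Jun 28, 2017.
Both prerequisites met — the hiring committee meets (Apr 29, 2017), the offer is extended (Jun 28, 2017); the later is Jun 28, 2017.
The candidate's start date arrives: Jun 28, 2017 + 12 days = Jul 10, 2017.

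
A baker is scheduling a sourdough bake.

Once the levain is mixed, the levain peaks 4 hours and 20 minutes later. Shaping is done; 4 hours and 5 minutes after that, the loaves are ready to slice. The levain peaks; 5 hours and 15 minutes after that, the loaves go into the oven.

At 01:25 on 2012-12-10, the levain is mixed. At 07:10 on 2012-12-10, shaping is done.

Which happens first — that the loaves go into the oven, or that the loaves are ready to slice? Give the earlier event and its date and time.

The levain is mixed: 01:25 Dec 10, 2012.
The levain peaks: 01:25 Dec 10, 2012 + 4h20m = 05:45 Dec 10, 2012.
The loaves go into the oven: 05:45 Dec 10, 2012 + 5h15m = 11:00 Dec 10, 2012.
Shaping is done: 07:10 Dec 10, 2012.
The loaves are ready to slice: 07:10 Dec 10, 2012 + 4h05m = 11:15 Dec 10, 2012.
Comparing: the loaves go into the oven at 11:00 Dec 10, 2012 vs the loaves are ready to slice at 11:15 Dec 10, 2012. Earlier: the loaves go into the oven.

The loaves go into the oven — 11:00 on 2012-12-10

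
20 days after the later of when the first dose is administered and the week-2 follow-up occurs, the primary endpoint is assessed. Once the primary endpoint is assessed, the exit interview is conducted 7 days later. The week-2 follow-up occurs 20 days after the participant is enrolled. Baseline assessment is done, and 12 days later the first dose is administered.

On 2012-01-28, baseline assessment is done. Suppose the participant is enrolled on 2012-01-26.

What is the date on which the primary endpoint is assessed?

2012-03-06

Baseline assessment is done: Jan 28, 2012.
The first dose is administered: Jan 28, 2012 + 12 days = Feb 9, 2012.
The participant is enrolled: Jan 26, 2012.
The week-2 follow-up occurs: Jan 26, 2012 + 20 days = Feb 15, 2012.
Both prerequisites met — the first dose is administered (Feb 9, 2012), the week-2 follow-up occurs (Feb 15, 2012); the later is Feb 15, 2012.
The primary endpoint is assessed: Feb 15, 2012 + 20 days = Mar 6, 2012.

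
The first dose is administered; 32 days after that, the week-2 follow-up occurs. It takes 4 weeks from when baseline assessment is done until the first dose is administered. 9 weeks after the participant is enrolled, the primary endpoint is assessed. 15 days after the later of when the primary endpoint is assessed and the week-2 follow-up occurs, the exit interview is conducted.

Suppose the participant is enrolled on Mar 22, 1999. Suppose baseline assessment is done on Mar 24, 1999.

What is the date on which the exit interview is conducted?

The participant is enrolled: Mar 22, 1999.
The primary endpoint is assessed: Mar 22, 1999 + 9 weeks = May 24, 1999.
Baseline assessment is done: Mar 24, 1999.
The first dose is administered: Mar 24, 1999 + 4 weeks = Apr 21, 1999.
The week-2 follow-up occurs: Apr 21, 1999 + 32 days = May 23, 1999.
Both prerequisites met — the primary endpoint is assessed (May 24, 1999), the week-2 follow-up occurs (May 23, 1999); the later is May 24, 1999.
The exit interview is conducted: May 24, 1999 + 15 days = Jun 8, 1999.

Jun 8, 1999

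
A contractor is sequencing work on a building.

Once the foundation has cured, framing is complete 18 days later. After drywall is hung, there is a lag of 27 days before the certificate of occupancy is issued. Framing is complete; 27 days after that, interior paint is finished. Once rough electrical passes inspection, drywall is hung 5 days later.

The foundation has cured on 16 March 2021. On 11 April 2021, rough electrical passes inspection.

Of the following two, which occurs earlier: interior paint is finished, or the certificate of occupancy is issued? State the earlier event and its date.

Interior paint is finished — 30 April 2021

The foundation has cured: Mar 16, 2021.
Framing is complete: Mar 16, 2021 + 18 days = Apr 3, 2021.
Interior paint is finished: Apr 3, 2021 + 27 days = Apr 30, 2021.
Rough electrical passes inspection: Apr 11, 2021.
Drywall is hung: Apr 11, 2021 + 5 days = Apr 16, 2021.
The certificate of occupancy is issued: Apr 16, 2021 + 27 days = May 13, 2021.
Comparing: interior paint is finished on Apr 30, 2021 vs the certificate of occupancy is issued on May 13, 2021. Earlier: interior paint is finished.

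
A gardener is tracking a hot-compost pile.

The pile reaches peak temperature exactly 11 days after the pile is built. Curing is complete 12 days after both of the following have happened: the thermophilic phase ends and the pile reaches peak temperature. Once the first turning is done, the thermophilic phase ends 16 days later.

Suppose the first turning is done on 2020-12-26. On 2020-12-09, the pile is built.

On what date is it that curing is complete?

The first turning is done: Dec 26, 2020.
The thermophilic phase ends: Dec 26, 2020 + 16 days = Jan 11, 2021.
The pile is built: Dec 9, 2020.
The pile reaches peak temperature: Dec 9, 2020 + 11 days = Dec 20, 2020.
Both prerequisites met — the thermophilic phase ends (Jan 11, 2021), the pile reaches peak temperature (Dec 20, 2020); the later is Jan 11, 2021.
Curing is complete: Jan 11, 2021 + 12 days = Jan 23, 2021.

2021-01-23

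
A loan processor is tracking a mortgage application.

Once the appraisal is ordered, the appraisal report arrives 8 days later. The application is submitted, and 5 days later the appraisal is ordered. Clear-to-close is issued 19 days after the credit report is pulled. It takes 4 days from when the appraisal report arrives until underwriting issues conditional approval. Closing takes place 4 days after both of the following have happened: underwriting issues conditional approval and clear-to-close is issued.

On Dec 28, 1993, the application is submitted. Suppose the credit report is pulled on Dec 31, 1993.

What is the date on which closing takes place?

Jan 23, 1994

The application is submitted: Dec 28, 1993.
The appraisal is ordered: Dec 28, 1993 + 5 days = Jan 2, 1994.
The appraisal report arrives: Jan 2, 1994 + 8 days = Jan 10, 1994.
Underwriting issues conditional approval: Jan 10, 1994 + 4 days = Jan 14, 1994.
The credit report is pulled: Dec 31, 1993.
Clear-to-close is issued: Dec 31, 1993 + 19 days = Jan 19, 1994.
Both prerequisites met — underwriting issues conditional approval (Jan 14, 1994), clear-to-close is issued (Jan 19, 1994); the later is Jan 19, 1994.
Closing takes place: Jan 19, 1994 + 4 days = Jan 23, 1994.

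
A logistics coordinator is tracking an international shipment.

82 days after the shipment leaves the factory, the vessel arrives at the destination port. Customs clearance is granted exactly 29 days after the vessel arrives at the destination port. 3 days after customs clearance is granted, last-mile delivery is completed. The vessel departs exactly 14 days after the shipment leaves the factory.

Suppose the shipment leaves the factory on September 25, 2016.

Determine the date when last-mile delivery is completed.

The shipment leaves the factory: Sep 25, 2016.
The vessel arrives at the destination port: Sep 25, 2016 + 82 days = Dec 16, 2016.
Customs clearance is granted: Dec 16, 2016 + 29 days = Jan 14, 2017.
Last-mile delivery is completed: Jan 14, 2017 + 3 days = Jan 17, 2017.

January 17, 2017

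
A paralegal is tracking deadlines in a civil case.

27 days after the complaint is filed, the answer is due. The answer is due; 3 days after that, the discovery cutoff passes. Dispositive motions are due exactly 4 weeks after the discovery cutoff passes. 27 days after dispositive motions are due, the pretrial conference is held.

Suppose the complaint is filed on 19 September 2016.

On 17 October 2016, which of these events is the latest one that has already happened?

The answer is due

The complaint is filed: Sep 19, 2016.
The answer is due: Sep 19, 2016 + 27 days = Oct 16, 2016.
The discovery cutoff passes: Oct 16, 2016 + 3 days = Oct 19, 2016.
Dispositive motions are due: Oct 19, 2016 + 4 weeks = Nov 16, 2016.
The pretrial conference is held: Nov 16, 2016 + 27 days = Dec 13, 2016.
Oct 17, 2016 falls between when the answer is due (Oct 16, 2016) and when the discovery cutoff passes (Oct 19, 2016).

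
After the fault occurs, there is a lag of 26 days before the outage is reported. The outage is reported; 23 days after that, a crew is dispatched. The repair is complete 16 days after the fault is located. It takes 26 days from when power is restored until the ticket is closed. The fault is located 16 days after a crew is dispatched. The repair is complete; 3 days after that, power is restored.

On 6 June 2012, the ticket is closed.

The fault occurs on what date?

17 February 2012

The ticket is closed: Jun 6, 2012.
Power is restored: Jun 6, 2012 − 26 days = May 11, 2012.
The repair is complete: May 11, 2012 − 3 days = May 8, 2012.
The fault is located: May 8, 2012 − 16 days = Apr 22, 2012.
A crew is dispatched: Apr 22, 2012 − 16 days = Apr 6, 2012.
The outage is reported: Apr 6, 2012 − 23 days = Mar 14, 2012.
The fault occurs: Mar 14, 2012 − 26 days = Feb 17, 2012.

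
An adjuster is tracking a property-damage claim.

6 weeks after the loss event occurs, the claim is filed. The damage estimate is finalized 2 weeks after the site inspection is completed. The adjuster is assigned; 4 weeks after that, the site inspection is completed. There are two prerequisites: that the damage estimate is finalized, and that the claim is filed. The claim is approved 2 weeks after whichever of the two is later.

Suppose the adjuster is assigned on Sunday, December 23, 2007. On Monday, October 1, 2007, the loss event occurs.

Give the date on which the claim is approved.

The adjuster is assigned: Dec 23, 2007.
The site inspection is completed: Dec 23, 2007 + 4 weeks = Jan 20, 2008.
The damage estimate is finalized: Jan 20, 2008 + 2 weeks = Feb 3, 2008.
The loss event occurs: Oct 1, 2007.
The claim is filed: Oct 1, 2007 + 6 weeks = Nov 12, 2007.
Both prerequisites met — the damage estimate is finalized (Feb 3, 2008), the claim is filed (Nov 12, 2007); the later is Feb 3, 2008.
The claim is approved: Feb 3, 2008 + 2 weeks = Feb 17, 2008.

Sunday, February 17, 2008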